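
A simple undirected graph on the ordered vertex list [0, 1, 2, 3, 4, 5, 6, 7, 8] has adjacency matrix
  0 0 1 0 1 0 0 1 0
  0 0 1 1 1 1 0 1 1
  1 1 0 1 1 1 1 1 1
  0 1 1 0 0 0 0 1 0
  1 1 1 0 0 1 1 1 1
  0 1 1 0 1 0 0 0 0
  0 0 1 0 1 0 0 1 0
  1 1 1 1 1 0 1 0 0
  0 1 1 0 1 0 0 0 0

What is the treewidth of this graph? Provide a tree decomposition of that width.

Treewidth 3.
One optimal decomposition is:
Bags: B1 = {0, 2, 4, 7}  B2 = {1, 2, 4, 7}  B3 = {1, 2, 4, 8}  B4 = {1, 2, 4, 5}  B5 = {2, 4, 6, 7}  B6 = {1, 2, 3, 7}
Tree: B1–B2, B2–B3, B2–B4, B1–B5, B2–B6

The largest bag has 4 vertices, giving width 3; this decomposition certifies tw(G) ≤ 3. For the lower bound, the 4 vertices {1, 2, 3, 7} are pairwise adjacent, and any tree decomposition puts a clique entirely inside one bag — forcing width ≥ 3. Hence tw(G) = 3 exactly.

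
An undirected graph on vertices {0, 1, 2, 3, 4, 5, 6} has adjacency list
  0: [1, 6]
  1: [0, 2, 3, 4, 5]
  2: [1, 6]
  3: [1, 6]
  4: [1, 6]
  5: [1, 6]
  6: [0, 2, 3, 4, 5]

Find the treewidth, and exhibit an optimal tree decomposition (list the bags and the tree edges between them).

Each bag holds 3 vertices, so the decomposition has width 2, which upper-bounds the treewidth. For the lower bound, G contains the cycle 6–3–1–2–6, so G is not a forest; only forests have treewidth ≤ 1, hence tw(G) ≥ 2. Therefore the treewidth is 2.

Treewidth 2.
One such decomposition:
Bags: B1 = {1, 3, 6}  B2 = {1, 2, 6}  B3 = {1, 5, 6}  B4 = {0, 1, 6}  B5 = {1, 4, 6}
Tree: B1–B2, B2–B3, B3–B4, B4–B5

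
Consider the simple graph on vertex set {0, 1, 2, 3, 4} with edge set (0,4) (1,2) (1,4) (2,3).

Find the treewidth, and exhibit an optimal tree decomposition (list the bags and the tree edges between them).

Each bag holds 2 vertices, so the decomposition has width 1, which upper-bounds the treewidth. G has an edge, so its treewidth is at least 1. Combining the bounds, tw(G) = 1.

Treewidth 1.
One such decomposition:
Bags: B1 = {0, 4}  B2 = {1, 4}  B3 = {1, 2}  B4 = {2, 3}
Tree: B1–B2, B2–B3, B3–B4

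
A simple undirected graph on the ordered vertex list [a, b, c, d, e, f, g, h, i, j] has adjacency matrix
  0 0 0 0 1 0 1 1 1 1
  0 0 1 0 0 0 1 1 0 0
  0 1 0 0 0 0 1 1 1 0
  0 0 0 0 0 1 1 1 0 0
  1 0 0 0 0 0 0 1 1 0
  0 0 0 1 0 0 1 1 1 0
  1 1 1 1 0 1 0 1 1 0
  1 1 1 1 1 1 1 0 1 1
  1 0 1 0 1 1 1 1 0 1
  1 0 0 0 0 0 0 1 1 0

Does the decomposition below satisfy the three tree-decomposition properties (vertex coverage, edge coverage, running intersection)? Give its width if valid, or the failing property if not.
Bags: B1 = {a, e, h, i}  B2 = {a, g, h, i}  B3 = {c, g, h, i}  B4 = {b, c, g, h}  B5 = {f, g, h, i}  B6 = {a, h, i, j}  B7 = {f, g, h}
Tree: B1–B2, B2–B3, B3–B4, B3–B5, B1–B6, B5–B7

A tree decomposition must satisfy three properties: every vertex lies in some bag; for every edge, both endpoints lie together in some bag; and for every vertex, the bags containing it form a connected subtree. Here vertex d appears in no bag, so the decomposition is invalid.

No — vertex d appears in no bag.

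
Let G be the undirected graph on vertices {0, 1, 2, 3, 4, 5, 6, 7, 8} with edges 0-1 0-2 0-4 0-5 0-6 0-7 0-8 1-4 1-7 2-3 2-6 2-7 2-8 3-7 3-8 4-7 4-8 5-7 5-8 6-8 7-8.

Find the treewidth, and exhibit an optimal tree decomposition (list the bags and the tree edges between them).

Treewidth 3.
One optimal decomposition is:
Bags: B1 = {0, 2, 6, 8}  B2 = {0, 2, 7, 8}  B3 = {0, 4, 7, 8}  B4 = {0, 1, 4, 7}  B5 = {0, 5, 7, 8}  B6 = {2, 3, 7, 8}
Tree: B1–B2, B2–B3, B3–B4, B2–B5, B2–B6

Every bag has size at most 4, so the width is 4 − 1 = 3 and tw(G) ≤ 3. Conversely, {0, 2, 6, 8} is a clique of size 4, and the vertices of any clique must share a bag in every tree decomposition; so some bag has ≥ 4 vertices and tw(G) ≥ 3. The upper and lower bounds meet at 3, so that is the treewidth.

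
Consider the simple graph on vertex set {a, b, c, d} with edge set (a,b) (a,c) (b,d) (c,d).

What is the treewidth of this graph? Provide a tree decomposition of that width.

Treewidth 2.
One such decomposition:
Bags: B1 = {a, b, d}  B2 = {a, c, d}
Tree: B1–B2

The largest bag has 3 vertices, giving width 2; this decomposition certifies tw(G) ≤ 2. The edges d–b–a–c–d form a cycle, so G is not a tree and its treewidth is at least 2. The upper and lower bounds meet at 2, so that is the treewidth.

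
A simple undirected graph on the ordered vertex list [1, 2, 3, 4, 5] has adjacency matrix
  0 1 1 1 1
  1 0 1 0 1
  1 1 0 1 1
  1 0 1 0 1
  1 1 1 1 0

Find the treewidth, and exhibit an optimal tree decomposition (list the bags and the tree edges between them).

Every bag has size at most 4, so the width is 4 − 1 = 3 and tw(G) ≤ 3. Conversely, {1, 2, 3, 5} is a clique of size 4, and the vertices of any clique must share a bag in every tree decomposition; so some bag has ≥ 4 vertices and tw(G) ≥ 3. Therefore the treewidth is 3.

Treewidth 3.
Bags: B1 = {1, 3, 4, 5}  B2 = {1, 2, 3, 5}
Tree: B1–B2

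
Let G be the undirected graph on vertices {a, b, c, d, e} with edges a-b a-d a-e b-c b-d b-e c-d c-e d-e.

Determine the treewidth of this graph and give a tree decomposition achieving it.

The largest bag has 4 vertices, giving width 3; this decomposition certifies tw(G) ≤ 3. For the lower bound, the 4 vertices {b, c, d, e} are pairwise adjacent, and any tree decomposition puts a clique entirely inside one bag — forcing width ≥ 3. Combining the bounds, tw(G) = 3.

Treewidth 3.
Bags: B1 = {b, c, d, e}  B2 = {a, b, d, e}
Tree: B1–B2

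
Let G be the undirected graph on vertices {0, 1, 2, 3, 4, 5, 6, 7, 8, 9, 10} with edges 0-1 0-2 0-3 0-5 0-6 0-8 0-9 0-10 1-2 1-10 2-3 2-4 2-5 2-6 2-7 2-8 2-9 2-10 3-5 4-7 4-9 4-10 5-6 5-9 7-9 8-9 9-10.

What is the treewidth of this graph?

A width-3 tree decomposition is:
Bags: B1 = {0, 2, 8, 9}  B2 = {0, 2, 9, 10}  B3 = {0, 2, 5, 9}  B4 = {2, 4, 9, 10}  B5 = {2, 4, 7, 9}  B6 = {0, 1, 2, 10}  B7 = {0, 2, 3, 5}  B8 = {0, 2, 5, 6}
Tree: B1–B2, B2–B3, B2–B4, B4–B5, B2–B6, B3–B7, B7–B8
Each bag holds 4 vertices, so the decomposition has width 3, which upper-bounds the treewidth. On the other hand G contains the 4-clique {0, 2, 8, 9}. A clique must lie in a single bag of any decomposition, so no decomposition can have width below 3. The upper and lower bounds meet at 3, so that is the treewidth.

3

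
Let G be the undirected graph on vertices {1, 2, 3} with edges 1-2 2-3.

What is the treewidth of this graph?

1

A width-1 tree decomposition is:
Bags: B1 = {1, 2}  B2 = {2, 3}
Tree: B1–B2
The largest bag has 2 vertices, giving width 1; this decomposition certifies tw(G) ≤ 1. Since G has at least one edge (e.g. 1–2), it is not an edgeless graph, so tw(G) ≥ 1. The upper and lower bounds meet at 1, so that is the treewidth.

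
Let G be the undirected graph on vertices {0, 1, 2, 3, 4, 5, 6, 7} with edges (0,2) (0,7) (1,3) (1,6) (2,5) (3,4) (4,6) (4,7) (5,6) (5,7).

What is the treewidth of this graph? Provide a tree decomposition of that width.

The largest bag has 3 vertices, giving width 2; this decomposition certifies tw(G) ≤ 2. For the lower bound, G contains the cycle 1–3–4–6–1, so G is not a forest; only forests have treewidth ≤ 1, hence tw(G) ≥ 2. The upper and lower bounds meet at 2, so that is the treewidth.

Treewidth 2.
One such decomposition:
Bags: B1 = {1, 3, 6}  B2 = {3, 4, 6}  B3 = {4, 5, 6}  B4 = {4, 5, 7}  B5 = {2, 5, 7}  B6 = {0, 2, 7}
Tree: B1–B2, B2–B3, B3–B4, B4–B5, B5–B6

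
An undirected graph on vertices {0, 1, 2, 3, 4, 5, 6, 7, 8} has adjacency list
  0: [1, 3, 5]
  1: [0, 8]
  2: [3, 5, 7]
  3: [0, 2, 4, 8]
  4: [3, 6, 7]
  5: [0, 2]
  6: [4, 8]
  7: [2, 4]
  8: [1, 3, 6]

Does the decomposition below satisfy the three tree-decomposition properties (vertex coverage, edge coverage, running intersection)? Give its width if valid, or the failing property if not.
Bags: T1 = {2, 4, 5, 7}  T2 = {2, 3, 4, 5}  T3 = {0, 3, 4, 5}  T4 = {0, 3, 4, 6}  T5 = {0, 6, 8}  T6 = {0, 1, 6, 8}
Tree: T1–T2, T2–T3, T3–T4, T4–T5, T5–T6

A tree decomposition must satisfy three properties: every vertex lies in some bag; for every edge, both endpoints lie together in some bag; and for every vertex, the bags containing it form a connected subtree. Here edge (3,8) lies in no bag, so the decomposition is invalid.

No — edge (3,8) lies in no bag.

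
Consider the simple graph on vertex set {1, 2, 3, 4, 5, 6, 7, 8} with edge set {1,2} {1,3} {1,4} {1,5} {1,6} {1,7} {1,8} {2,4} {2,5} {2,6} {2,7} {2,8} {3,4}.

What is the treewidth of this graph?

A width-2 tree decomposition is:
Bags: B1 = {1, 2, 4}  B2 = {1, 2, 8}  B3 = {1, 2, 5}  B4 = {1, 3, 4}  B5 = {1, 2, 7}  B6 = {1, 2, 6}
Tree: B1–B2, B1–B3, B1–B4, B1–B5, B3–B6
The largest bag has 3 vertices, giving width 2; this decomposition certifies tw(G) ≤ 2. For the lower bound, the 3 vertices {1, 2, 4} are pairwise adjacent, and any tree decomposition puts a clique entirely inside one bag — forcing width ≥ 2. Combining the bounds, tw(G) = 2.

2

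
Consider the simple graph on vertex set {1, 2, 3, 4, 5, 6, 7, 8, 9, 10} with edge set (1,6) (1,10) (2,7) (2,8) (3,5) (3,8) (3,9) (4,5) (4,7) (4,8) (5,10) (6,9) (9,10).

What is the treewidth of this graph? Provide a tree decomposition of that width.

Treewidth 2.
Bags: B1 = {1, 6, 10}  B2 = {6, 9, 10}  B3 = {5, 9, 10}  B4 = {3, 5, 9}  B5 = {3, 4, 5}  B6 = {3, 4, 8}  B7 = {4, 7, 8}  B8 = {2, 7, 8}
Tree: B1–B2, B2–B3, B3–B4, B4–B5, B5–B6, B6–B7, B7–B8

Each bag holds 3 vertices, so the decomposition has width 2, which upper-bounds the treewidth. The edges 1–6–9–10–1 form a cycle, so G is not a tree and its treewidth is at least 2. Hence tw(G) = 2 exactly.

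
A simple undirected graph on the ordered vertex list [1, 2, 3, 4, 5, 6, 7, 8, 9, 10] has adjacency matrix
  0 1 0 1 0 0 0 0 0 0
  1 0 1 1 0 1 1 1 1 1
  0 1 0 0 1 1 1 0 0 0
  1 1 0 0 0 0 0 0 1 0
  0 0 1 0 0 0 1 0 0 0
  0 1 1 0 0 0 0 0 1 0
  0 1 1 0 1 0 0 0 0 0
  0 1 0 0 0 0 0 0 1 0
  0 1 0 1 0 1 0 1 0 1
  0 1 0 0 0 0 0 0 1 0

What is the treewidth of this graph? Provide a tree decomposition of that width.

Every bag has size at most 3, so the width is 3 − 1 = 2 and tw(G) ≤ 2. On the other hand G contains the 3-clique {1, 2, 4}. A clique must lie in a single bag of any decomposition, so no decomposition can have width below 2. The upper and lower bounds meet at 2, so that is the treewidth.

Treewidth 2.
One optimal decomposition is:
Bags: B1 = {2, 9, 10}  B2 = {2, 6, 9}  B3 = {2, 4, 9}  B4 = {1, 2, 4}  B5 = {2, 8, 9}  B6 = {2, 3, 6}  B7 = {2, 3, 7}  B8 = {3, 5, 7}
Tree: B1–B2, B2–B3, B3–B4, B3–B5, B2–B6, B6–B7, B7–B8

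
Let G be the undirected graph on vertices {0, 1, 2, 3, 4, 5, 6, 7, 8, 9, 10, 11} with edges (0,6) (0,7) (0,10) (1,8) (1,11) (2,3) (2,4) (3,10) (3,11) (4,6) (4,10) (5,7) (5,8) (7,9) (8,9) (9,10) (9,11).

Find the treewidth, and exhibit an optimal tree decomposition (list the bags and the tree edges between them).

Each bag holds 4 vertices, so the decomposition has width 3, which upper-bounds the treewidth. For the lower bound: the 4 vertex sets {2,4,6}, {3}, {10}, {0,7,9,11} are disjoint, each induces a connected subgraph, and every pair is joined by at least one edge of G. Contracting each set to a single vertex therefore yields K_{4} as a minor, and since treewidth is minor-monotone, tw(G) ≥ tw(K_{4}) = 3. Therefore the treewidth is 3.

Treewidth 3.
One such decomposition:
Bags: B1 = {2, 3, 4, 6}  B2 = {3, 4, 6, 10}  B3 = {0, 3, 6, 10}  B4 = {0, 3, 10, 11}  B5 = {0, 9, 10, 11}  B6 = {0, 7, 9, 11}  B7 = {1, 7, 9, 11}  B8 = {1, 7, 8, 9}  B9 = {1, 5, 7, 8}
Tree: B1–B2, B2–B3, B3–B4, B4–B5, B5–B6, B6–B7, B7–B8, B8–B9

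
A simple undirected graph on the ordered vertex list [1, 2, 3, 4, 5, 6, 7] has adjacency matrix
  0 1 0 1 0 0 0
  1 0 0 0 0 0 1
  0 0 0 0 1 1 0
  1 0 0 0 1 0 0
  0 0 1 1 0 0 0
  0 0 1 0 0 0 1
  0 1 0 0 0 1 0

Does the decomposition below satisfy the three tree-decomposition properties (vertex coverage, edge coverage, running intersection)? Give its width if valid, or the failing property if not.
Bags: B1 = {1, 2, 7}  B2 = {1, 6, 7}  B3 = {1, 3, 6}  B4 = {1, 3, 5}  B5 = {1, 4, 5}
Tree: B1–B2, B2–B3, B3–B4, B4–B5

Yes; width 2.

Every vertex of G appears in some bag (union = {1, 2, 3, 4, 5, 6, 7}); every edge is covered by a bag; and for each vertex v the set of bags containing v is connected in the bag tree. The decomposition is therefore valid. The largest bag has 3 vertices, so the width is 2.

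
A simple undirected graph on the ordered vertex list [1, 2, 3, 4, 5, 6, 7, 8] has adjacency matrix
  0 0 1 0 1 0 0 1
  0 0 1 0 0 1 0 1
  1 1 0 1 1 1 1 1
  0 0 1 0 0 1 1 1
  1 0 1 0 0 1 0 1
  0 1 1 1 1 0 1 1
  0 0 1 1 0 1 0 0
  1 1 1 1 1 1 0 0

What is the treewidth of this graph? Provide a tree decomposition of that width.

Treewidth 3.
One such decomposition:
Bags: B1 = {3, 5, 6, 8}  B2 = {3, 4, 6, 8}  B3 = {3, 4, 6, 7}  B4 = {2, 3, 6, 8}  B5 = {1, 3, 5, 8}
Tree: B1–B2, B2–B3, B1–B4, B1–B5

The largest bag has 4 vertices, giving width 3; this decomposition certifies tw(G) ≤ 3. On the other hand G contains the 4-clique {1, 3, 5, 8}. A clique must lie in a single bag of any decomposition, so no decomposition can have width below 3. Combining the bounds, tw(G) = 3.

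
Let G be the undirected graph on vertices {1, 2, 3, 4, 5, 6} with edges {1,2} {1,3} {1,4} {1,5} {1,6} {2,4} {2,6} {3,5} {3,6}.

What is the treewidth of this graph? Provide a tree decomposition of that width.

The largest bag has 3 vertices, giving width 2; this decomposition certifies tw(G) ≤ 2. For the lower bound, the 3 vertices {1, 2, 4} are pairwise adjacent, and any tree decomposition puts a clique entirely inside one bag — forcing width ≥ 2. Therefore the treewidth is 2.

Treewidth 2.
Bags: B1 = {1, 3, 5}  B2 = {1, 3, 6}  B3 = {1, 2, 6}  B4 = {1, 2, 4}
Tree: B1–B2, B2–B3, B3–B4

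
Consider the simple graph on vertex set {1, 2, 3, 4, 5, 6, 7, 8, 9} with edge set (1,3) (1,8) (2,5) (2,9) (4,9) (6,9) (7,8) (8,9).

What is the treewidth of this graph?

1

A width-1 tree decomposition is:
Bags: B1 = {8, 9}  B2 = {6, 9}  B3 = {2, 9}  B4 = {2, 5}  B5 = {1, 8}  B6 = {1, 3}  B7 = {4, 9}  B8 = {7, 8}
Tree: B1–B2, B1–B3, B3–B4, B1–B5, B5–B6, B2–B7, B1–B8
The largest bag has 2 vertices, giving width 1; this decomposition certifies tw(G) ≤ 1. Since G has at least one edge (e.g. 8–9), it is not an edgeless graph, so tw(G) ≥ 1. The upper and lower bounds meet at 1, so that is the treewidth.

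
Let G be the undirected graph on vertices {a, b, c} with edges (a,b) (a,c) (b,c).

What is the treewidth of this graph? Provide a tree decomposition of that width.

With just one bag of size 3, the width is 3 − 1 = 2, so tw(G) ≤ 2. On the other hand G contains the 3-clique {a, b, c}. A clique must lie in a single bag of any decomposition, so no decomposition can have width below 2. The upper and lower bounds meet at 2, so that is the treewidth.

Treewidth 2.
One such decomposition:
Bags: B1 = {a, b, c}
Tree: (single bag)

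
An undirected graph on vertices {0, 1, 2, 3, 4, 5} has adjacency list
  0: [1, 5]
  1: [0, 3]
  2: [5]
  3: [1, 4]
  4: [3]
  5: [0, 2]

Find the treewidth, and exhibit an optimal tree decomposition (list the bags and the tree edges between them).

Treewidth 1.
One such decomposition:
Bags: B1 = {2, 5}  B2 = {0, 5}  B3 = {0, 1}  B4 = {1, 3}  B5 = {3, 4}
Tree: B1–B2, B2–B3, B3–B4, B4–B5

Each bag holds 2 vertices, so the decomposition has width 1, which upper-bounds the treewidth. G has an edge, so its treewidth is at least 1. Therefore the treewidth is 1.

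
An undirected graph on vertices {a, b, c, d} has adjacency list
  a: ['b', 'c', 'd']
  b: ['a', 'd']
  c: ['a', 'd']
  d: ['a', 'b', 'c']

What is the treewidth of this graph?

A width-2 tree decomposition is:
Bags: B1 = {a, b, d}  B2 = {a, c, d}
Tree: B1–B2
Each bag holds 3 vertices, so the decomposition has width 2, which upper-bounds the treewidth. On the other hand G contains the 3-clique {a, c, d}. A clique must lie in a single bag of any decomposition, so no decomposition can have width below 2. Therefore the treewidth is 2.

2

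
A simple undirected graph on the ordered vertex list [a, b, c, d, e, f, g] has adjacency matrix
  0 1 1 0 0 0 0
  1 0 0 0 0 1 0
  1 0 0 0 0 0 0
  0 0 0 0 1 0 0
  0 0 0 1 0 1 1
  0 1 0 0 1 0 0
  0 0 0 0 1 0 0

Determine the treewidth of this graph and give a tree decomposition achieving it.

Treewidth 1.
Bags: B1 = {e, f}  B2 = {e, g}  B3 = {d, e}  B4 = {b, f}  B5 = {a, b}  B6 = {a, c}
Tree: B1–B2, B1–B3, B1–B4, B4–B5, B5–B6

Every bag has size at most 2, so the width is 2 − 1 = 1 and tw(G) ≤ 1. Any graph with an edge has treewidth ≥ 1, and G has the edge e–f. Combining the bounds, tw(G) = 1.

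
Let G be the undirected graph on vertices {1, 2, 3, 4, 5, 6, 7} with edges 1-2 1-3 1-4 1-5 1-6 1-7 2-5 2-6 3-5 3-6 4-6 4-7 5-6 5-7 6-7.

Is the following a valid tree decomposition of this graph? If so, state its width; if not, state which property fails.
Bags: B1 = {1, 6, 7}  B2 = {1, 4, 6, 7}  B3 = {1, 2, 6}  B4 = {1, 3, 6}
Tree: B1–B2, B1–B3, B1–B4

A tree decomposition must satisfy three properties: every vertex lies in some bag; for every edge, both endpoints lie together in some bag; and for every vertex, the bags containing it form a connected subtree. Here vertex 5 appears in no bag, so the decomposition is invalid.

No — vertex 5 appears in no bag.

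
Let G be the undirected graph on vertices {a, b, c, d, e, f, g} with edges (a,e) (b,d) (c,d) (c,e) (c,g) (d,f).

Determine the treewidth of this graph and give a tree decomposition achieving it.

Treewidth 1.
One such decomposition:
Bags: B1 = {c, d}  B2 = {c, g}  B3 = {b, d}  B4 = {d, f}  B5 = {c, e}  B6 = {a, e}
Tree: B1–B2, B1–B3, B1–B4, B2–B5, B5–B6

Every bag has size at most 2, so the width is 2 − 1 = 1 and tw(G) ≤ 1. Any graph with an edge has treewidth ≥ 1, and G has the edge c–d. The upper and lower bounds meet at 1, so that is the treewidth.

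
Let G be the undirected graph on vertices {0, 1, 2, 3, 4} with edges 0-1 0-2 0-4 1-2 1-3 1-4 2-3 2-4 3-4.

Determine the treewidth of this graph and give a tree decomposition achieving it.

Treewidth 3.
Bags: B1 = {0, 1, 2, 4}  B2 = {1, 2, 3, 4}
Tree: B1–B2

Each bag holds 4 vertices, so the decomposition has width 3, which upper-bounds the treewidth. Conversely, {0, 1, 2, 4} is a clique of size 4, and the vertices of any clique must share a bag in every tree decomposition; so some bag has ≥ 4 vertices and tw(G) ≥ 3. Hence tw(G) = 3 exactly.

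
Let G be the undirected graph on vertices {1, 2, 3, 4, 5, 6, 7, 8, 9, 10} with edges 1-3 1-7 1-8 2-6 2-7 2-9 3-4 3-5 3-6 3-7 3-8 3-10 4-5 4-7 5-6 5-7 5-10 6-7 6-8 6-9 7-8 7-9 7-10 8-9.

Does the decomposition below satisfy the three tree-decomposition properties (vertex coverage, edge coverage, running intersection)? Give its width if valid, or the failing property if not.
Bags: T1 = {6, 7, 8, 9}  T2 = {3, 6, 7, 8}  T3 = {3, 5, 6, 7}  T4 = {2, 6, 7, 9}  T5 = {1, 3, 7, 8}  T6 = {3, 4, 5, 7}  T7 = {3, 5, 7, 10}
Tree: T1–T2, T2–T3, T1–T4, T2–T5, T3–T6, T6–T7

Vertex coverage: the bags together contain {1, 2, 3, 4, 5, 6, 7, 8, 9, 10}, the full vertex set. Edge coverage: each edge of G has both endpoints in at least one bag. Running intersection: for every vertex, the bags containing it form a connected subtree. All three properties hold, so this is a valid tree decomposition of width max|bag| − 1 = 3, and hence tw(G) ≤ 3.

Yes; width 3.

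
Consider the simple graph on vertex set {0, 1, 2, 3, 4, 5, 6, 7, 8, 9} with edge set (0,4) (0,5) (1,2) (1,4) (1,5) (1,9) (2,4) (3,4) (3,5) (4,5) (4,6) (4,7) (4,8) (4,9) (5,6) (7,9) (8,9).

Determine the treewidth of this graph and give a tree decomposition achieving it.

Each bag holds 3 vertices, so the decomposition has width 2, which upper-bounds the treewidth. Conversely, {1, 2, 4} is a clique of size 3, and the vertices of any clique must share a bag in every tree decomposition; so some bag has ≥ 3 vertices and tw(G) ≥ 2. Combining the bounds, tw(G) = 2.

Treewidth 2.
One optimal decomposition is:
Bags: B1 = {3, 4, 5}  B2 = {1, 4, 5}  B3 = {1, 2, 4}  B4 = {1, 4, 9}  B5 = {4, 7, 9}  B6 = {4, 5, 6}  B7 = {0, 4, 5}  B8 = {4, 8, 9}
Tree: B1–B2, B2–B3, B3–B4, B4–B5, B1–B6, B2–B7, B4–B8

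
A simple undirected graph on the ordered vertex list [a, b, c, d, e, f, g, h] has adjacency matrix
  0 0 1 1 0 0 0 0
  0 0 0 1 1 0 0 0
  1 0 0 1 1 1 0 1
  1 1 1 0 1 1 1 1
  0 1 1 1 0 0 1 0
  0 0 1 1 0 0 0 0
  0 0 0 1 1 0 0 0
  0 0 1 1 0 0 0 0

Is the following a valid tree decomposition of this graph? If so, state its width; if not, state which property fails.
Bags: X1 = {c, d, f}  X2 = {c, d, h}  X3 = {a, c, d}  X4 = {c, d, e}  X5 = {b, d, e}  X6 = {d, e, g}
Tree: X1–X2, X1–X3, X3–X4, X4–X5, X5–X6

Vertex coverage: the bags together contain {a, b, c, d, e, f, g, h}, the full vertex set. Edge coverage: each edge of G has both endpoints in at least one bag. Running intersection: for every vertex, the bags containing it form a connected subtree. All three properties hold, so this is a valid tree decomposition of width max|bag| − 1 = 2, and hence tw(G) ≤ 2.

Yes; width 2.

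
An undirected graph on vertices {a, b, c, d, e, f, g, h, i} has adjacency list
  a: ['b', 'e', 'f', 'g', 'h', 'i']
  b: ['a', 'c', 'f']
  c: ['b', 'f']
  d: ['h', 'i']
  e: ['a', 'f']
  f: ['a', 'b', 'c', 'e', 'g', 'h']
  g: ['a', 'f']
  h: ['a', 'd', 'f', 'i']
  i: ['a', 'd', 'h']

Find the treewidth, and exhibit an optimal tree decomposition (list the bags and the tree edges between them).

The largest bag has 3 vertices, giving width 2; this decomposition certifies tw(G) ≤ 2. For the lower bound, the 3 vertices {d, h, i} are pairwise adjacent, and any tree decomposition puts a clique entirely inside one bag — forcing width ≥ 2. Hence tw(G) = 2 exactly.

Treewidth 2.
One optimal decomposition is:
Bags: B1 = {a, f, h}  B2 = {a, b, f}  B3 = {a, f, g}  B4 = {a, h, i}  B5 = {b, c, f}  B6 = {d, h, i}  B7 = {a, e, f}
Tree: B1–B2, B2–B3, B1–B4, B2–B5, B4–B6, B2–B7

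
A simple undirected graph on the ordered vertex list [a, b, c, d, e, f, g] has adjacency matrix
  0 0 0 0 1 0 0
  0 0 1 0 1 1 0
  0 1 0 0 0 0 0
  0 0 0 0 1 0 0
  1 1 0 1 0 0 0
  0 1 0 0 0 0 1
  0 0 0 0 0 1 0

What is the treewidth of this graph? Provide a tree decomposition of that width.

Treewidth 1.
One such decomposition:
Bags: B1 = {b, f}  B2 = {b, e}  B3 = {d, e}  B4 = {f, g}  B5 = {b, c}  B6 = {a, e}
Tree: B1–B2, B2–B3, B1–B4, B1–B5, B3–B6

The largest bag has 2 vertices, giving width 1; this decomposition certifies tw(G) ≤ 1. G has an edge, so its treewidth is at least 1. Hence tw(G) = 1 exactly.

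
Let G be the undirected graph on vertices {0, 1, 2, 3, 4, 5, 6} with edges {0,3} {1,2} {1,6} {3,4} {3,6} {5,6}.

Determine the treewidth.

A width-1 tree decomposition is:
Bags: B1 = {3, 4}  B2 = {3, 6}  B3 = {1, 6}  B4 = {5, 6}  B5 = {0, 3}  B6 = {1, 2}
Tree: B1–B2, B2–B3, B3–B4, B1–B5, B3–B6
The largest bag has 2 vertices, giving width 1; this decomposition certifies tw(G) ≤ 1. Since G has at least one edge (e.g. 4–3), it is not an edgeless graph, so tw(G) ≥ 1. Hence tw(G) = 1 exactly.

1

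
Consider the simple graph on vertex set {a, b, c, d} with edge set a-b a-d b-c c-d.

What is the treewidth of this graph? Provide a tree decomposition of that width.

Every bag has size at most 3, so the width is 3 − 1 = 2 and tw(G) ≤ 2. The edges c–b–a–d–c form a cycle, so G is not a tree and its treewidth is at least 2. Combining the bounds, tw(G) = 2.

Treewidth 2.
One optimal decomposition is:
Bags: B1 = {a, b, c}  B2 = {a, c, d}
Tree: B1–B2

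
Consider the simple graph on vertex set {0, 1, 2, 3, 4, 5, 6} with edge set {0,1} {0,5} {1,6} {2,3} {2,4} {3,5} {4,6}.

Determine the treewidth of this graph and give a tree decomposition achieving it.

Treewidth 2.
One optimal decomposition is:
Bags: B1 = {2, 4, 6}  B2 = {2, 3, 6}  B3 = {3, 5, 6}  B4 = {0, 5, 6}  B5 = {0, 1, 6}
Tree: B1–B2, B2–B3, B3–B4, B4–B5

Each bag holds 3 vertices, so the decomposition has width 2, which upper-bounds the treewidth. For the lower bound, G contains the cycle 6–4–2–3–5–0–1–6, so G is not a forest; only forests have treewidth ≤ 1, hence tw(G) ≥ 2. Therefore the treewidth is 2.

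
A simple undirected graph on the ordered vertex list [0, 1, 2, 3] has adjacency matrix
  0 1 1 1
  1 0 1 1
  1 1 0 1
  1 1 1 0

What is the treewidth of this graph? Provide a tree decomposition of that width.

A single bag containing all 4 vertices is trivially a valid decomposition of width 3. For the lower bound, the 4 vertices {0, 1, 2, 3} are pairwise adjacent, and any tree decomposition puts a clique entirely inside one bag — forcing width ≥ 3. Hence tw(G) = 3 exactly.

Treewidth 3.
Bags: B1 = {0, 1, 2, 3}
Tree: (single bag)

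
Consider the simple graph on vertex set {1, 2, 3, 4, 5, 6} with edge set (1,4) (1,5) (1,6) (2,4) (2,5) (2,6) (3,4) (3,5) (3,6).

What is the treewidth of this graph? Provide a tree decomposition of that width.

Each bag holds 4 vertices, so the decomposition has width 3, which upper-bounds the treewidth. For the lower bound: the 4 vertex sets {2,6}, {3,4}, {1}, {5} are disjoint, each induces a connected subgraph, and every pair is joined by at least one edge of G. Contracting each set to a single vertex therefore yields K_{4} as a minor, and since treewidth is minor-monotone, tw(G) ≥ tw(K_{4}) = 3. Combining the bounds, tw(G) = 3.

Treewidth 3.
Bags: B1 = {1, 2, 3, 6}  B2 = {1, 2, 3, 4}  B3 = {1, 2, 3, 5}
Tree: B1–B2, B2–B3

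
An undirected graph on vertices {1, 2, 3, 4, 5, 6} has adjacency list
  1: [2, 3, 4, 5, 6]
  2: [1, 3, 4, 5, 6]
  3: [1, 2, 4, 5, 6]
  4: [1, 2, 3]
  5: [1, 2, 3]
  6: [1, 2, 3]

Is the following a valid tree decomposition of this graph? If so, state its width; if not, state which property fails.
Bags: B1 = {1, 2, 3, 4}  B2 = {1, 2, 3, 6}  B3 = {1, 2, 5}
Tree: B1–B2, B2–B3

A tree decomposition must satisfy three properties: every vertex lies in some bag; for every edge, both endpoints lie together in some bag; and for every vertex, the bags containing it form a connected subtree. Here edge (3,5) lies in no bag, so the decomposition is invalid.

No — edge (3,5) lies in no bag.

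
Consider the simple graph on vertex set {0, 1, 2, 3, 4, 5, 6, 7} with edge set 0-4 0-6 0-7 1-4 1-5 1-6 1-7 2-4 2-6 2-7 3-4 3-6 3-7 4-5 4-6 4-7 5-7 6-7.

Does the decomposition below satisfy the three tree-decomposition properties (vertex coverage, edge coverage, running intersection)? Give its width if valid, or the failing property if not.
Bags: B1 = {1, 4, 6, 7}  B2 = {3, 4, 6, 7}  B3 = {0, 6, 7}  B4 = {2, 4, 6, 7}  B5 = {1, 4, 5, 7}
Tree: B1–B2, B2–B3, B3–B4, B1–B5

No — edge (4,0) lies in no bag.

A tree decomposition must satisfy three properties: every vertex lies in some bag; for every edge, both endpoints lie together in some bag; and for every vertex, the bags containing it form a connected subtree. Here edge (4,0) lies in no bag, so the decomposition is invalid.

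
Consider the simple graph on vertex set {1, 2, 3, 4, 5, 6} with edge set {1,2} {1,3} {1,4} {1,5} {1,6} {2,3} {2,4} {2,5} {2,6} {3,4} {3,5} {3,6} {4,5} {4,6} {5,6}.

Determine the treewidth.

5

A width-5 tree decomposition is:
Bags: B1 = {1, 2, 3, 4, 5, 6}
Tree: (single bag)
With just one bag of size 6, the width is 6 − 1 = 5, so tw(G) ≤ 5. For the lower bound, the 6 vertices {1, 2, 3, 4, 5, 6} are pairwise adjacent, and any tree decomposition puts a clique entirely inside one bag — forcing width ≥ 5. Combining the bounds, tw(G) = 5.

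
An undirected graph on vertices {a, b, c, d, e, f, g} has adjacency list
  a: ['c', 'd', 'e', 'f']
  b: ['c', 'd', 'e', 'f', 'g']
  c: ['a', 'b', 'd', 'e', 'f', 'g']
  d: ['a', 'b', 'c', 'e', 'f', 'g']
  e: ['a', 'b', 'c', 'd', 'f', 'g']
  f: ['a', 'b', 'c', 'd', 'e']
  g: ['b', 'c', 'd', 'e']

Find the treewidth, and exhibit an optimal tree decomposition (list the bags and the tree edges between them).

Treewidth 4.
Bags: B1 = {b, c, d, e, g}  B2 = {b, c, d, e, f}  B3 = {a, c, d, e, f}
Tree: B1–B2, B2–B3

The largest bag has 5 vertices, giving width 4; this decomposition certifies tw(G) ≤ 4. Conversely, {b, c, d, e, g} is a clique of size 5, and the vertices of any clique must share a bag in every tree decomposition; so some bag has ≥ 5 vertices and tw(G) ≥ 4. Combining the bounds, tw(G) = 4.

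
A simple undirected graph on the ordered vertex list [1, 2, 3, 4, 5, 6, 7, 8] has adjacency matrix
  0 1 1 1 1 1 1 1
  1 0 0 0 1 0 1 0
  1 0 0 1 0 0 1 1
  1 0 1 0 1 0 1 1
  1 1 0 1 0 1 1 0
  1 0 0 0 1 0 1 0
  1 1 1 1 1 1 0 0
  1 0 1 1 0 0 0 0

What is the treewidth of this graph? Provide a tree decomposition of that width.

Treewidth 3.
Bags: B1 = {1, 5, 6, 7}  B2 = {1, 4, 5, 7}  B3 = {1, 2, 5, 7}  B4 = {1, 3, 4, 7}  B5 = {1, 3, 4, 8}
Tree: B1–B2, B1–B3, B2–B4, B4–B5

Every bag has size at most 4, so the width is 4 − 1 = 3 and tw(G) ≤ 3. On the other hand G contains the 4-clique {1, 3, 4, 8}. A clique must lie in a single bag of any decomposition, so no decomposition can have width below 3. Hence tw(G) = 3 exactly.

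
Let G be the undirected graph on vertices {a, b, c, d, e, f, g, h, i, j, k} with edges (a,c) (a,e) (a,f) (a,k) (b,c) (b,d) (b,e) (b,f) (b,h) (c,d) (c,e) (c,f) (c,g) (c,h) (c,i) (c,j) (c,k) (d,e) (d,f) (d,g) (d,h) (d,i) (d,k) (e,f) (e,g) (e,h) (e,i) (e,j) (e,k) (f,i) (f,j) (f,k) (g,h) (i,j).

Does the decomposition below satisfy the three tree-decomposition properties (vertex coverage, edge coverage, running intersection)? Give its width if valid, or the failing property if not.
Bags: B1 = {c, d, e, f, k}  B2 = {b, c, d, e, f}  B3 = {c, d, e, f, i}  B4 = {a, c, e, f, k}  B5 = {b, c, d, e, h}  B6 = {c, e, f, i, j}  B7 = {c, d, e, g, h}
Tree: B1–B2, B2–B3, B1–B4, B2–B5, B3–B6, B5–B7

Yes; width 4.

Checking the three conditions: (i) the bags cover all of {a, b, c, d, e, f, g, h, i, j, k}; (ii) for each edge, some bag contains both endpoints; (iii) the bags containing any fixed vertex form a subtree. All hold, so the decomposition is valid with width 5 − 1 = 4.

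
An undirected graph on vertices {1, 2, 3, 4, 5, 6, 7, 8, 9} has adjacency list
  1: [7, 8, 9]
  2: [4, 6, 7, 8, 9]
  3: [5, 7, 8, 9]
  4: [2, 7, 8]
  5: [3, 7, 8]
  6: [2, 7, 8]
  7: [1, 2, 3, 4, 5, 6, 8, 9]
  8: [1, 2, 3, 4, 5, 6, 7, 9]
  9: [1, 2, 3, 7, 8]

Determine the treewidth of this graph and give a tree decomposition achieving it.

Treewidth 3.
Bags: B1 = {2, 6, 7, 8}  B2 = {2, 7, 8, 9}  B3 = {1, 7, 8, 9}  B4 = {3, 7, 8, 9}  B5 = {3, 5, 7, 8}  B6 = {2, 4, 7, 8}
Tree: B1–B2, B2–B3, B2–B4, B4–B5, B1–B6

Each bag holds 4 vertices, so the decomposition has width 3, which upper-bounds the treewidth. Conversely, {1, 7, 8, 9} is a clique of size 4, and the vertices of any clique must share a bag in every tree decomposition; so some bag has ≥ 4 vertices and tw(G) ≥ 3. Hence tw(G) = 3 exactly.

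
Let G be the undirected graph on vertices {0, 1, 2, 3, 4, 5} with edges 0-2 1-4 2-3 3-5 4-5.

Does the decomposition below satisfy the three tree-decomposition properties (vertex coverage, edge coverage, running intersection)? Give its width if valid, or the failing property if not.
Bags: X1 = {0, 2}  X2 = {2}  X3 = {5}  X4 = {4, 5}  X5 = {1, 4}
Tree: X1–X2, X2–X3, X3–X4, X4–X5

A tree decomposition must satisfy three properties: every vertex lies in some bag; for every edge, both endpoints lie together in some bag; and for every vertex, the bags containing it form a connected subtree. Here vertex 3 appears in no bag, so the decomposition is invalid.

No — vertex 3 appears in no bag.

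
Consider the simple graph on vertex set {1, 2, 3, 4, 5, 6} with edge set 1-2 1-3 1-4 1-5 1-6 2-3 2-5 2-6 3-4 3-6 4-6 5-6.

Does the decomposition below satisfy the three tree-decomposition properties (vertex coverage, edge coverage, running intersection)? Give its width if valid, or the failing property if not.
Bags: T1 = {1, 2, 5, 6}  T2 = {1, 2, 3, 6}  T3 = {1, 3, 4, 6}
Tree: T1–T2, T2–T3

Every vertex of G appears in some bag (union = {1, 2, 3, 4, 5, 6}); every edge is covered by a bag; and for each vertex v the set of bags containing v is connected in the bag tree. The decomposition is therefore valid. The largest bag has 4 vertices, so the width is 3.

Yes; width 3.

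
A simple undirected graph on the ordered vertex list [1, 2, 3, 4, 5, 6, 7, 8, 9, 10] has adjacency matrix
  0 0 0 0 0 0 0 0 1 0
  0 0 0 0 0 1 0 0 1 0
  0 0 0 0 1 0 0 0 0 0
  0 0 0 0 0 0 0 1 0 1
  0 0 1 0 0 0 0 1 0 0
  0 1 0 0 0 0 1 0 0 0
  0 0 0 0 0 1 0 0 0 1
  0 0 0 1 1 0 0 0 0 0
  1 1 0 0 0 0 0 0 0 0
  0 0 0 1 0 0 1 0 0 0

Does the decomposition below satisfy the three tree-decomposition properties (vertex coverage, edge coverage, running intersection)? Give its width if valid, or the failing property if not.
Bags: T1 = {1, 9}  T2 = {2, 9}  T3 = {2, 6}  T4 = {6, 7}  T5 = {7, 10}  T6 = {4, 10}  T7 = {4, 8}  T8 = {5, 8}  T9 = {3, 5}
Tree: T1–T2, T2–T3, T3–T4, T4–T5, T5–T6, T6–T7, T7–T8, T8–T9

Checking the three conditions: (i) the bags cover all of {1, 2, 3, 4, 5, 6, 7, 8, 9, 10}; (ii) for each edge, some bag contains both endpoints; (iii) the bags containing any fixed vertex form a subtree. All hold, so the decomposition is valid with width 2 − 1 = 1.

Yes; width 1.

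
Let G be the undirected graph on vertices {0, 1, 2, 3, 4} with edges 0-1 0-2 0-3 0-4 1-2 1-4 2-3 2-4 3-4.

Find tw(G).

A width-3 tree decomposition is:
Bags: B1 = {0, 1, 2, 4}  B2 = {0, 2, 3, 4}
Tree: B1–B2
The largest bag has 4 vertices, giving width 3; this decomposition certifies tw(G) ≤ 3. Conversely, {0, 1, 2, 4} is a clique of size 4, and the vertices of any clique must share a bag in every tree decomposition; so some bag has ≥ 4 vertices and tw(G) ≥ 3. Therefore the treewidth is 3.

3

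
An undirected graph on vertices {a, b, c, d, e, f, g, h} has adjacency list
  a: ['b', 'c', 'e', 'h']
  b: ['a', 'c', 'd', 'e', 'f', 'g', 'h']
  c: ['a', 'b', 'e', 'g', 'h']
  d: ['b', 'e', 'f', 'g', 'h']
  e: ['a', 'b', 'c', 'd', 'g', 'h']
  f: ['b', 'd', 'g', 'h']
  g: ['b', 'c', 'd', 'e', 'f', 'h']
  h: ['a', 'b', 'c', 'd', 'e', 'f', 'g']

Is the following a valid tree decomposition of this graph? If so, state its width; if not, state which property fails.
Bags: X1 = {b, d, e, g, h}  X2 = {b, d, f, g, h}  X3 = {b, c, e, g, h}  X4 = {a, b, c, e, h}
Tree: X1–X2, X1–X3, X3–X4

Yes; width 4.

Vertex coverage: the bags together contain {a, b, c, d, e, f, g, h}, the full vertex set. Edge coverage: each edge of G has both endpoints in at least one bag. Running intersection: for every vertex, the bags containing it form a connected subtree. All three properties hold, so this is a valid tree decomposition of width max|bag| − 1 = 4, and hence tw(G) ≤ 4.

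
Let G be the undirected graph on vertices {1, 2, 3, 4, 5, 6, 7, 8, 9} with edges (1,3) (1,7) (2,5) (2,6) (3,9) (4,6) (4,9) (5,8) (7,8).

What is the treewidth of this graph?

A width-2 tree decomposition is:
Bags: B1 = {1, 3, 7}  B2 = {3, 7, 8}  B3 = {3, 5, 8}  B4 = {2, 3, 5}  B5 = {2, 3, 6}  B6 = {3, 4, 6}  B7 = {3, 4, 9}
Tree: B1–B2, B2–B3, B3–B4, B4–B5, B5–B6, B6–B7
Every bag has size at most 3, so the width is 3 − 1 = 2 and tw(G) ≤ 2. Since 3–1–7–8–5–2–6–4–9–3 is a cycle in G, G is not acyclic. Forests are exactly the graphs of treewidth ≤ 1, so tw(G) ≥ 2. Therefore the treewidth is 2.

2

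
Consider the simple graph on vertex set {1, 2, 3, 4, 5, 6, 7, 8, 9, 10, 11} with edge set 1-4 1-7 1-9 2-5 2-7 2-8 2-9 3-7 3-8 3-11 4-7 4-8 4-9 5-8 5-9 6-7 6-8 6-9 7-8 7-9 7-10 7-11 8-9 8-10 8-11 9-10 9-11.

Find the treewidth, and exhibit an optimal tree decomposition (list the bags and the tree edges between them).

Treewidth 3.
One such decomposition:
Bags: B1 = {7, 8, 9, 11}  B2 = {4, 7, 8, 9}  B3 = {2, 7, 8, 9}  B4 = {3, 7, 8, 11}  B5 = {6, 7, 8, 9}  B6 = {1, 4, 7, 9}  B7 = {7, 8, 9, 10}  B8 = {2, 5, 8, 9}
Tree: B1–B2, B1–B3, B1–B4, B2–B5, B2–B6, B5–B7, B3–B8

Every bag has size at most 4, so the width is 4 − 1 = 3 and tw(G) ≤ 3. Conversely, {2, 5, 8, 9} is a clique of size 4, and the vertices of any clique must share a bag in every tree decomposition; so some bag has ≥ 4 vertices and tw(G) ≥ 3. Therefore the treewidth is 3.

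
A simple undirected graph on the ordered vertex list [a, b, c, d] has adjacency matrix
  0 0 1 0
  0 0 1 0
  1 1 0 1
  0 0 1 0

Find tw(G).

1

A width-1 tree decomposition is:
Bags: B1 = {c, d}  B2 = {a, c}  B3 = {b, c}
Tree: B1–B2, B2–B3
The largest bag has 2 vertices, giving width 1; this decomposition certifies tw(G) ≤ 1. Since G has at least one edge (e.g. c–d), it is not an edgeless graph, so tw(G) ≥ 1. The upper and lower bounds meet at 1, so that is the treewidth.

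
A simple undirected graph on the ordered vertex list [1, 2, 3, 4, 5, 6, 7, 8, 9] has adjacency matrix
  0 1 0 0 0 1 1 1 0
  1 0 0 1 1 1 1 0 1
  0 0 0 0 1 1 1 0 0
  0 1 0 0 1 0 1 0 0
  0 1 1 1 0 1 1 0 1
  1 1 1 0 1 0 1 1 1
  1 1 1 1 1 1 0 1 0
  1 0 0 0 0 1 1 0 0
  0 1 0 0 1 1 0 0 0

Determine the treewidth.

A width-3 tree decomposition is:
Bags: B1 = {2, 5, 6, 7}  B2 = {1, 2, 6, 7}  B3 = {2, 4, 5, 7}  B4 = {1, 6, 7, 8}  B5 = {2, 5, 6, 9}  B6 = {3, 5, 6, 7}
Tree: B1–B2, B1–B3, B2–B4, B1–B5, B1–B6
Each bag holds 4 vertices, so the decomposition has width 3, which upper-bounds the treewidth. Conversely, {2, 4, 5, 7} is a clique of size 4, and the vertices of any clique must share a bag in every tree decomposition; so some bag has ≥ 4 vertices and tw(G) ≥ 3. The upper and lower bounds meet at 3, so that is the treewidth.

3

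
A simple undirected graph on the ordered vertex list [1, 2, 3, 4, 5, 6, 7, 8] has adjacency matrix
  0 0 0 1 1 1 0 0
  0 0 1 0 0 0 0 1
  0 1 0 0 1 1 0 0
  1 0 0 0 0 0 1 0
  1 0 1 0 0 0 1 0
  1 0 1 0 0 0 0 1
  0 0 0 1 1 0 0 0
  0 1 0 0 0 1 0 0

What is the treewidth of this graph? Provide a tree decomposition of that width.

Treewidth 2.
One optimal decomposition is:
Bags: B1 = {4, 5, 7}  B2 = {1, 4, 5}  B3 = {1, 3, 5}  B4 = {1, 3, 6}  B5 = {2, 3, 6}  B6 = {2, 6, 8}
Tree: B1–B2, B2–B3, B3–B4, B4–B5, B5–B6

Each bag holds 3 vertices, so the decomposition has width 2, which upper-bounds the treewidth. For the lower bound, G contains the cycle 7–4–1–5–7, so G is not a forest; only forests have treewidth ≤ 1, hence tw(G) ≥ 2. Hence tw(G) = 2 exactly.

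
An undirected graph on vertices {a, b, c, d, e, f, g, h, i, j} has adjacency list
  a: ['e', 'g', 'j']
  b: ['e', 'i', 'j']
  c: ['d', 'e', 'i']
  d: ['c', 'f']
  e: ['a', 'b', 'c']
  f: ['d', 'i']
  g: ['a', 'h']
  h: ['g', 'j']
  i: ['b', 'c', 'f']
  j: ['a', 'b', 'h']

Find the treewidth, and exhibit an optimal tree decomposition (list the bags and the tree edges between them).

Treewidth 2.
One such decomposition:
Bags: B1 = {d, f, i}  B2 = {c, d, i}  B3 = {b, c, i}  B4 = {b, c, e}  B5 = {b, e, j}  B6 = {a, e, j}  B7 = {a, h, j}  B8 = {a, g, h}
Tree: B1–B2, B2–B3, B3–B4, B4–B5, B5–B6, B6–B7, B7–B8

Every bag has size at most 3, so the width is 3 − 1 = 2 and tw(G) ≤ 2. For the lower bound, G contains the cycle f–d–c–i–f, so G is not a forest; only forests have treewidth ≤ 1, hence tw(G) ≥ 2. The upper and lower bounds meet at 2, so that is the treewidth.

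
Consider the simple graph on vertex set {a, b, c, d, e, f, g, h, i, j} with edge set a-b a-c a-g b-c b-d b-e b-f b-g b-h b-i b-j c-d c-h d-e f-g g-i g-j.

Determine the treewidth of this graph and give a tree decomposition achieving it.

The largest bag has 3 vertices, giving width 2; this decomposition certifies tw(G) ≤ 2. On the other hand G contains the 3-clique {b, d, e}. A clique must lie in a single bag of any decomposition, so no decomposition can have width below 2. Hence tw(G) = 2 exactly.

Treewidth 2.
Bags: B1 = {a, b, g}  B2 = {b, g, j}  B3 = {a, b, c}  B4 = {b, c, d}  B5 = {b, c, h}  B6 = {b, g, i}  B7 = {b, f, g}  B8 = {b, d, e}
Tree: B1–B2, B1–B3, B3–B4, B3–B5, B1–B6, B1–B7, B4–B8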